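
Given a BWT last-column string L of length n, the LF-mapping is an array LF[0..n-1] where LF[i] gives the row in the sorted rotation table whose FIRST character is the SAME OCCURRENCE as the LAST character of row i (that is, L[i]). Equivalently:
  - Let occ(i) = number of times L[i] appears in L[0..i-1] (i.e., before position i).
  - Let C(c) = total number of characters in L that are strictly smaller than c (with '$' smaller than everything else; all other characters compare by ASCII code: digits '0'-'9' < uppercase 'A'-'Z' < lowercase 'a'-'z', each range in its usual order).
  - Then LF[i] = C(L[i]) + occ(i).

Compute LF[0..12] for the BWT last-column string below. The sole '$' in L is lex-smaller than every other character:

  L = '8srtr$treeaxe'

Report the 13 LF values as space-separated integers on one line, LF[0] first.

Char counts: '$':1, '8':1, 'a':1, 'e':3, 'r':3, 's':1, 't':2, 'x':1
C (first-col start): C('$')=0, C('8')=1, C('a')=2, C('e')=3, C('r')=6, C('s')=9, C('t')=10, C('x')=12
L[0]='8': occ=0, LF[0]=C('8')+0=1+0=1
L[1]='s': occ=0, LF[1]=C('s')+0=9+0=9
L[2]='r': occ=0, LF[2]=C('r')+0=6+0=6
L[3]='t': occ=0, LF[3]=C('t')+0=10+0=10
L[4]='r': occ=1, LF[4]=C('r')+1=6+1=7
L[5]='$': occ=0, LF[5]=C('$')+0=0+0=0
L[6]='t': occ=1, LF[6]=C('t')+1=10+1=11
L[7]='r': occ=2, LF[7]=C('r')+2=6+2=8
L[8]='e': occ=0, LF[8]=C('e')+0=3+0=3
L[9]='e': occ=1, LF[9]=C('e')+1=3+1=4
L[10]='a': occ=0, LF[10]=C('a')+0=2+0=2
L[11]='x': occ=0, LF[11]=C('x')+0=12+0=12
L[12]='e': occ=2, LF[12]=C('e')+2=3+2=5

Answer: 1 9 6 10 7 0 11 8 3 4 2 12 5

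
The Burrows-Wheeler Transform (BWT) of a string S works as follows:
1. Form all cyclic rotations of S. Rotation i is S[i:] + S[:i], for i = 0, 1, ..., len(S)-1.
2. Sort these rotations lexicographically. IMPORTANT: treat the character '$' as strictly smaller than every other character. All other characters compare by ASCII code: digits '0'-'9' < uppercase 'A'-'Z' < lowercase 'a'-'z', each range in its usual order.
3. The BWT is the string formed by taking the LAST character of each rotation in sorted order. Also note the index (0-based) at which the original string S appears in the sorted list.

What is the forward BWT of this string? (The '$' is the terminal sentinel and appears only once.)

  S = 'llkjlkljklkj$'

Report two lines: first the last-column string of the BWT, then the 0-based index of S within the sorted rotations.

Answer: jklkllljkklj$
12

Derivation:
All 13 rotations (rotation i = S[i:]+S[:i]):
  rot[0] = llkjlkljklkj$
  rot[1] = lkjlkljklkj$l
  rot[2] = kjlkljklkj$ll
  rot[3] = jlkljklkj$llk
  rot[4] = lkljklkj$llkj
  rot[5] = kljklkj$llkjl
  rot[6] = ljklkj$llkjlk
  rot[7] = jklkj$llkjlkl
  rot[8] = klkj$llkjlklj
  rot[9] = lkj$llkjlkljk
  rot[10] = kj$llkjlkljkl
  rot[11] = j$llkjlkljklk
  rot[12] = $llkjlkljklkj
Sorted (with $ < everything):
  sorted[0] = $llkjlkljklkj  (last char: 'j')
  sorted[1] = j$llkjlkljklk  (last char: 'k')
  sorted[2] = jklkj$llkjlkl  (last char: 'l')
  sorted[3] = jlkljklkj$llk  (last char: 'k')
  sorted[4] = kj$llkjlkljkl  (last char: 'l')
  sorted[5] = kjlkljklkj$ll  (last char: 'l')
  sorted[6] = kljklkj$llkjl  (last char: 'l')
  sorted[7] = klkj$llkjlklj  (last char: 'j')
  sorted[8] = ljklkj$llkjlk  (last char: 'k')
  sorted[9] = lkj$llkjlkljk  (last char: 'k')
  sorted[10] = lkjlkljklkj$l  (last char: 'l')
  sorted[11] = lkljklkj$llkj  (last char: 'j')
  sorted[12] = llkjlkljklkj$  (last char: '$')
Last column: jklkllljkklj$
Original string S is at sorted index 12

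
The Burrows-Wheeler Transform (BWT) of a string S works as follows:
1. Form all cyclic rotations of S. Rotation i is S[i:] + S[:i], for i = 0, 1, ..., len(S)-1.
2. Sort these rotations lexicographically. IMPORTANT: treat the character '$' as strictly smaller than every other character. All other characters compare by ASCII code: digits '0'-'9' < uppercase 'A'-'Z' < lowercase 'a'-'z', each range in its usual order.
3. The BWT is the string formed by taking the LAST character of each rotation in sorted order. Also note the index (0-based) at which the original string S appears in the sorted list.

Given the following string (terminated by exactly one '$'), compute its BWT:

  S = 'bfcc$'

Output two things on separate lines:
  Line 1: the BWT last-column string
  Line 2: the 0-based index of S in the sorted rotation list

Answer: c$cfb
1

Derivation:
All 5 rotations (rotation i = S[i:]+S[:i]):
  rot[0] = bfcc$
  rot[1] = fcc$b
  rot[2] = cc$bf
  rot[3] = c$bfc
  rot[4] = $bfcc
Sorted (with $ < everything):
  sorted[0] = $bfcc  (last char: 'c')
  sorted[1] = bfcc$  (last char: '$')
  sorted[2] = c$bfc  (last char: 'c')
  sorted[3] = cc$bf  (last char: 'f')
  sorted[4] = fcc$b  (last char: 'b')
Last column: c$cfb
Original string S is at sorted index 1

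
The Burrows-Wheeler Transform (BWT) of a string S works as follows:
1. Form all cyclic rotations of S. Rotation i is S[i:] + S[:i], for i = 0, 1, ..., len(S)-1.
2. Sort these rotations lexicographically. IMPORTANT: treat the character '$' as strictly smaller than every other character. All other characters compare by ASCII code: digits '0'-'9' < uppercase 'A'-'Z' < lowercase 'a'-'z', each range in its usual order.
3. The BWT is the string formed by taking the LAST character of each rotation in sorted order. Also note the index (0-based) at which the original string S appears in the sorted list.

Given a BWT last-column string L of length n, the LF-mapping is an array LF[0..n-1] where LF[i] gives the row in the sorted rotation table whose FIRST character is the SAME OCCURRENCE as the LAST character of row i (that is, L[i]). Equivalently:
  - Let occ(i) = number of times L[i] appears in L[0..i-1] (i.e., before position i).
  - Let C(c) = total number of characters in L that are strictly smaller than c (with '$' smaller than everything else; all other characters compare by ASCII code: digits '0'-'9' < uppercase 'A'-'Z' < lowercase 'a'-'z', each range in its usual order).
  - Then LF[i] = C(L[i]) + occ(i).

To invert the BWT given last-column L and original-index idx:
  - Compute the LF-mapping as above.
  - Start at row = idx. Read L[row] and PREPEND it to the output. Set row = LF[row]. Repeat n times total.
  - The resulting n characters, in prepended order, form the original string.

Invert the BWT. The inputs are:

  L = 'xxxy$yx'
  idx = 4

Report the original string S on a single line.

LF mapping: 1 2 3 5 0 6 4
Walk LF starting at row 4, prepending L[row]:
  step 1: row=4, L[4]='$', prepend. Next row=LF[4]=0
  step 2: row=0, L[0]='x', prepend. Next row=LF[0]=1
  step 3: row=1, L[1]='x', prepend. Next row=LF[1]=2
  step 4: row=2, L[2]='x', prepend. Next row=LF[2]=3
  step 5: row=3, L[3]='y', prepend. Next row=LF[3]=5
  step 6: row=5, L[5]='y', prepend. Next row=LF[5]=6
  step 7: row=6, L[6]='x', prepend. Next row=LF[6]=4
Reversed output: xyyxxx$

Answer: xyyxxx$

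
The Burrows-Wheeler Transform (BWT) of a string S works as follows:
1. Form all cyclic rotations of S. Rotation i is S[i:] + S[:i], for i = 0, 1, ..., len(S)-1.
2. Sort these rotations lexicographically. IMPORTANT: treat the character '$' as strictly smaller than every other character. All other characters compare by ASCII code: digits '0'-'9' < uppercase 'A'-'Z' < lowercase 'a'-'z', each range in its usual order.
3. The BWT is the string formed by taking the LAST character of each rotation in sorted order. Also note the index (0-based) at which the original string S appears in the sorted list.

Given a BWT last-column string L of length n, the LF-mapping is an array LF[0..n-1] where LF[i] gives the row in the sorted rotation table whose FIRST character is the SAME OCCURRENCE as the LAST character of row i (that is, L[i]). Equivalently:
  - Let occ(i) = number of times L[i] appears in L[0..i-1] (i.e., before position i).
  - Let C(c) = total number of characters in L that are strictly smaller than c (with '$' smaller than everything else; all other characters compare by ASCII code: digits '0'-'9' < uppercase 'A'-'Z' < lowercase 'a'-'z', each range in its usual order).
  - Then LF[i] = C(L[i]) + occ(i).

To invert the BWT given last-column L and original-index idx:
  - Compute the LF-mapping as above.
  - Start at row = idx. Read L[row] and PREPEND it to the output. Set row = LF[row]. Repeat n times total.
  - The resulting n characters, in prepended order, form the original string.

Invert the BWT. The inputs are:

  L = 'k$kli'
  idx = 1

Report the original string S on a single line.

Answer: ilkk$

Derivation:
LF mapping: 2 0 3 4 1
Walk LF starting at row 1, prepending L[row]:
  step 1: row=1, L[1]='$', prepend. Next row=LF[1]=0
  step 2: row=0, L[0]='k', prepend. Next row=LF[0]=2
  step 3: row=2, L[2]='k', prepend. Next row=LF[2]=3
  step 4: row=3, L[3]='l', prepend. Next row=LF[3]=4
  step 5: row=4, L[4]='i', prepend. Next row=LF[4]=1
Reversed output: ilkk$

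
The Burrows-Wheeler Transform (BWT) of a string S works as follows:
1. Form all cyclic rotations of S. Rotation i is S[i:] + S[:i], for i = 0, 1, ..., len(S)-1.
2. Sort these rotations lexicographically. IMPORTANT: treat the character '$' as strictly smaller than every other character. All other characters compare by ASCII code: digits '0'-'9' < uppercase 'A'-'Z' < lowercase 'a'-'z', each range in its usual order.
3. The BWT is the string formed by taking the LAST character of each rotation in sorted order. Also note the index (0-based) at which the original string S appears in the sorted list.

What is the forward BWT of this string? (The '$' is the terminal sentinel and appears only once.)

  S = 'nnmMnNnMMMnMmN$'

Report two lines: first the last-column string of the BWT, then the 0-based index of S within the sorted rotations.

All 15 rotations (rotation i = S[i:]+S[:i]):
  rot[0] = nnmMnNnMMMnMmN$
  rot[1] = nmMnNnMMMnMmN$n
  rot[2] = mMnNnMMMnMmN$nn
  rot[3] = MnNnMMMnMmN$nnm
  rot[4] = nNnMMMnMmN$nnmM
  rot[5] = NnMMMnMmN$nnmMn
  rot[6] = nMMMnMmN$nnmMnN
  rot[7] = MMMnMmN$nnmMnNn
  rot[8] = MMnMmN$nnmMnNnM
  rot[9] = MnMmN$nnmMnNnMM
  rot[10] = nMmN$nnmMnNnMMM
  rot[11] = MmN$nnmMnNnMMMn
  rot[12] = mN$nnmMnNnMMMnM
  rot[13] = N$nnmMnNnMMMnMm
  rot[14] = $nnmMnNnMMMnMmN
Sorted (with $ < everything):
  sorted[0] = $nnmMnNnMMMnMmN  (last char: 'N')
  sorted[1] = MMMnMmN$nnmMnNn  (last char: 'n')
  sorted[2] = MMnMmN$nnmMnNnM  (last char: 'M')
  sorted[3] = MmN$nnmMnNnMMMn  (last char: 'n')
  sorted[4] = MnMmN$nnmMnNnMM  (last char: 'M')
  sorted[5] = MnNnMMMnMmN$nnm  (last char: 'm')
  sorted[6] = N$nnmMnNnMMMnMm  (last char: 'm')
  sorted[7] = NnMMMnMmN$nnmMn  (last char: 'n')
  sorted[8] = mMnNnMMMnMmN$nn  (last char: 'n')
  sorted[9] = mN$nnmMnNnMMMnM  (last char: 'M')
  sorted[10] = nMMMnMmN$nnmMnN  (last char: 'N')
  sorted[11] = nMmN$nnmMnNnMMM  (last char: 'M')
  sorted[12] = nNnMMMnMmN$nnmM  (last char: 'M')
  sorted[13] = nmMnNnMMMnMmN$n  (last char: 'n')
  sorted[14] = nnmMnNnMMMnMmN$  (last char: '$')
Last column: NnMnMmmnnMNMMn$
Original string S is at sorted index 14

Answer: NnMnMmmnnMNMMn$
14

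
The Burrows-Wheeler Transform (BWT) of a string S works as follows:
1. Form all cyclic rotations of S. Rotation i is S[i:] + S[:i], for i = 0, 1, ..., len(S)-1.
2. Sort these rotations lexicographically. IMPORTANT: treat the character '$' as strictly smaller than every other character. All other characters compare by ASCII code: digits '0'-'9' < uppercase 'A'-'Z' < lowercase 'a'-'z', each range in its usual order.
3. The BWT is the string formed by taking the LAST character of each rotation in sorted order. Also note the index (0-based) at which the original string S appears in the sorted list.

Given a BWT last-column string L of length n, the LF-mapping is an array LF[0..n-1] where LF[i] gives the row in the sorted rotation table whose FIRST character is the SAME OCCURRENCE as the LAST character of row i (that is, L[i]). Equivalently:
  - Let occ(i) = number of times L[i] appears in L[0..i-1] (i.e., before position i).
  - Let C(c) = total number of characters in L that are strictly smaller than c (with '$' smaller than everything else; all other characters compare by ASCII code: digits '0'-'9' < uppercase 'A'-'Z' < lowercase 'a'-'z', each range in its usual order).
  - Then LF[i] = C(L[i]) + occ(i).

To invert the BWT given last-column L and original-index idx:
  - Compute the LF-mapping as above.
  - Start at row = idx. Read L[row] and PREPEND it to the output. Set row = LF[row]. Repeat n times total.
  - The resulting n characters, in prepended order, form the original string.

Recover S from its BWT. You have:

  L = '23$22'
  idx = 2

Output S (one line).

LF mapping: 1 4 0 2 3
Walk LF starting at row 2, prepending L[row]:
  step 1: row=2, L[2]='$', prepend. Next row=LF[2]=0
  step 2: row=0, L[0]='2', prepend. Next row=LF[0]=1
  step 3: row=1, L[1]='3', prepend. Next row=LF[1]=4
  step 4: row=4, L[4]='2', prepend. Next row=LF[4]=3
  step 5: row=3, L[3]='2', prepend. Next row=LF[3]=2
Reversed output: 2232$

Answer: 2232$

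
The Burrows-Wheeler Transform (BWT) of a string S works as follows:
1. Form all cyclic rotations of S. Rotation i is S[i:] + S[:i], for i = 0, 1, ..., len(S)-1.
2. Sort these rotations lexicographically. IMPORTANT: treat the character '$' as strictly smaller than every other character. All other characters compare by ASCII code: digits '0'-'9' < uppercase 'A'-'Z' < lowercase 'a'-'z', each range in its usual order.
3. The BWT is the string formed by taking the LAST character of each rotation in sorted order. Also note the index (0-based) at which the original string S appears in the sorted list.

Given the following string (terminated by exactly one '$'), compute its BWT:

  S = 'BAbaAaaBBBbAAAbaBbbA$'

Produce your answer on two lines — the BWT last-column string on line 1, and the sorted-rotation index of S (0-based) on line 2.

Answer: AbbAaBA$aBBababAbBAAB
7

Derivation:
All 21 rotations (rotation i = S[i:]+S[:i]):
  rot[0] = BAbaAaaBBBbAAAbaBbbA$
  rot[1] = AbaAaaBBBbAAAbaBbbA$B
  rot[2] = baAaaBBBbAAAbaBbbA$BA
  rot[3] = aAaaBBBbAAAbaBbbA$BAb
  rot[4] = AaaBBBbAAAbaBbbA$BAba
  rot[5] = aaBBBbAAAbaBbbA$BAbaA
  rot[6] = aBBBbAAAbaBbbA$BAbaAa
  rot[7] = BBBbAAAbaBbbA$BAbaAaa
  rot[8] = BBbAAAbaBbbA$BAbaAaaB
  rot[9] = BbAAAbaBbbA$BAbaAaaBB
  rot[10] = bAAAbaBbbA$BAbaAaaBBB
  rot[11] = AAAbaBbbA$BAbaAaaBBBb
  rot[12] = AAbaBbbA$BAbaAaaBBBbA
  rot[13] = AbaBbbA$BAbaAaaBBBbAA
  rot[14] = baBbbA$BAbaAaaBBBbAAA
  rot[15] = aBbbA$BAbaAaaBBBbAAAb
  rot[16] = BbbA$BAbaAaaBBBbAAAba
  rot[17] = bbA$BAbaAaaBBBbAAAbaB
  rot[18] = bA$BAbaAaaBBBbAAAbaBb
  rot[19] = A$BAbaAaaBBBbAAAbaBbb
  rot[20] = $BAbaAaaBBBbAAAbaBbbA
Sorted (with $ < everything):
  sorted[0] = $BAbaAaaBBBbAAAbaBbbA  (last char: 'A')
  sorted[1] = A$BAbaAaaBBBbAAAbaBbb  (last char: 'b')
  sorted[2] = AAAbaBbbA$BAbaAaaBBBb  (last char: 'b')
  sorted[3] = AAbaBbbA$BAbaAaaBBBbA  (last char: 'A')
  sorted[4] = AaaBBBbAAAbaBbbA$BAba  (last char: 'a')
  sorted[5] = AbaAaaBBBbAAAbaBbbA$B  (last char: 'B')
  sorted[6] = AbaBbbA$BAbaAaaBBBbAA  (last char: 'A')
  sorted[7] = BAbaAaaBBBbAAAbaBbbA$  (last char: '$')
  sorted[8] = BBBbAAAbaBbbA$BAbaAaa  (last char: 'a')
  sorted[9] = BBbAAAbaBbbA$BAbaAaaB  (last char: 'B')
  sorted[10] = BbAAAbaBbbA$BAbaAaaBB  (last char: 'B')
  sorted[11] = BbbA$BAbaAaaBBBbAAAba  (last char: 'a')
  sorted[12] = aAaaBBBbAAAbaBbbA$BAb  (last char: 'b')
  sorted[13] = aBBBbAAAbaBbbA$BAbaAa  (last char: 'a')
  sorted[14] = aBbbA$BAbaAaaBBBbAAAb  (last char: 'b')
  sorted[15] = aaBBBbAAAbaBbbA$BAbaA  (last char: 'A')
  sorted[16] = bA$BAbaAaaBBBbAAAbaBb  (last char: 'b')
  sorted[17] = bAAAbaBbbA$BAbaAaaBBB  (last char: 'B')
  sorted[18] = baAaaBBBbAAAbaBbbA$BA  (last char: 'A')
  sorted[19] = baBbbA$BAbaAaaBBBbAAA  (last char: 'A')
  sorted[20] = bbA$BAbaAaaBBBbAAAbaB  (last char: 'B')
Last column: AbbAaBA$aBBababAbBAAB
Original string S is at sorted index 7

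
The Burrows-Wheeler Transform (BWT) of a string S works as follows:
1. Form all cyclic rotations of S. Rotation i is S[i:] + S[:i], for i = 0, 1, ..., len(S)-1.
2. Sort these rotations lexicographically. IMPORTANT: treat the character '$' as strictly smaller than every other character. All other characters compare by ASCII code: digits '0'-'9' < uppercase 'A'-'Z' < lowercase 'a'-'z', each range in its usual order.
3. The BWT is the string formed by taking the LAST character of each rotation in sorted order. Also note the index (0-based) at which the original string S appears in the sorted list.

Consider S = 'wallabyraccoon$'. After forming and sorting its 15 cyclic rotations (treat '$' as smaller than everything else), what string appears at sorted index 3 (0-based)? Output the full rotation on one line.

Answer: allabyraccoon$w

Derivation:
All 15 rotations (rotation i = S[i:]+S[:i]):
  rot[0] = wallabyraccoon$
  rot[1] = allabyraccoon$w
  rot[2] = llabyraccoon$wa
  rot[3] = labyraccoon$wal
  rot[4] = abyraccoon$wall
  rot[5] = byraccoon$walla
  rot[6] = yraccoon$wallab
  rot[7] = raccoon$wallaby
  rot[8] = accoon$wallabyr
  rot[9] = ccoon$wallabyra
  rot[10] = coon$wallabyrac
  rot[11] = oon$wallabyracc
  rot[12] = on$wallabyracco
  rot[13] = n$wallabyraccoo
  rot[14] = $wallabyraccoon
Sorted (with $ < everything):
  sorted[0] = $wallabyraccoon
  sorted[1] = abyraccoon$wall
  sorted[2] = accoon$wallabyr
  sorted[3] = allabyraccoon$w
  sorted[4] = byraccoon$walla
  sorted[5] = ccoon$wallabyra
  sorted[6] = coon$wallabyrac
  sorted[7] = labyraccoon$wal
  sorted[8] = llabyraccoon$wa
  sorted[9] = n$wallabyraccoo
  sorted[10] = on$wallabyracco
  sorted[11] = oon$wallabyracc
  sorted[12] = raccoon$wallaby
  sorted[13] = wallabyraccoon$
  sorted[14] = yraccoon$wallab
sorted[3] = allabyraccoon$w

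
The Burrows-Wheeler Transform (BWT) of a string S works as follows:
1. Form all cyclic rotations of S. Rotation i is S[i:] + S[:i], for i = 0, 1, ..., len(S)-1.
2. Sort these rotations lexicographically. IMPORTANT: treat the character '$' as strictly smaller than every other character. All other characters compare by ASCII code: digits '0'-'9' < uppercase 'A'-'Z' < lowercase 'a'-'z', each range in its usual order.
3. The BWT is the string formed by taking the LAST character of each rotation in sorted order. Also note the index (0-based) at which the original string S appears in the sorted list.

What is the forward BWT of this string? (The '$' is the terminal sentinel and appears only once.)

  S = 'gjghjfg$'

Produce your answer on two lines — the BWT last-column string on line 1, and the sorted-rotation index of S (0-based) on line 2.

All 8 rotations (rotation i = S[i:]+S[:i]):
  rot[0] = gjghjfg$
  rot[1] = jghjfg$g
  rot[2] = ghjfg$gj
  rot[3] = hjfg$gjg
  rot[4] = jfg$gjgh
  rot[5] = fg$gjghj
  rot[6] = g$gjghjf
  rot[7] = $gjghjfg
Sorted (with $ < everything):
  sorted[0] = $gjghjfg  (last char: 'g')
  sorted[1] = fg$gjghj  (last char: 'j')
  sorted[2] = g$gjghjf  (last char: 'f')
  sorted[3] = ghjfg$gj  (last char: 'j')
  sorted[4] = gjghjfg$  (last char: '$')
  sorted[5] = hjfg$gjg  (last char: 'g')
  sorted[6] = jfg$gjgh  (last char: 'h')
  sorted[7] = jghjfg$g  (last char: 'g')
Last column: gjfj$ghg
Original string S is at sorted index 4

Answer: gjfj$ghg
4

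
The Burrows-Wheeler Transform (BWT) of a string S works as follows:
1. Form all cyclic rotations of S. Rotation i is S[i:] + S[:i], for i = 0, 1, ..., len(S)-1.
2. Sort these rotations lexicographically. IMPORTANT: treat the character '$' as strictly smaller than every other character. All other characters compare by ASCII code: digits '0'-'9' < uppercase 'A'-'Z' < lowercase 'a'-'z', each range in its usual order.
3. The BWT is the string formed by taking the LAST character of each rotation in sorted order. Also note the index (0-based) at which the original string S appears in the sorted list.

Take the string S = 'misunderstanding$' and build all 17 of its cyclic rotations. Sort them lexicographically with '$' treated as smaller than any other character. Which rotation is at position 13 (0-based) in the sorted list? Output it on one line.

Answer: standing$misunder

Derivation:
All 17 rotations (rotation i = S[i:]+S[:i]):
  rot[0] = misunderstanding$
  rot[1] = isunderstanding$m
  rot[2] = sunderstanding$mi
  rot[3] = understanding$mis
  rot[4] = nderstanding$misu
  rot[5] = derstanding$misun
  rot[6] = erstanding$misund
  rot[7] = rstanding$misunde
  rot[8] = standing$misunder
  rot[9] = tanding$misunders
  rot[10] = anding$misunderst
  rot[11] = nding$misundersta
  rot[12] = ding$misunderstan
  rot[13] = ing$misunderstand
  rot[14] = ng$misunderstandi
  rot[15] = g$misunderstandin
  rot[16] = $misunderstanding
Sorted (with $ < everything):
  sorted[0] = $misunderstanding
  sorted[1] = anding$misunderst
  sorted[2] = derstanding$misun
  sorted[3] = ding$misunderstan
  sorted[4] = erstanding$misund
  sorted[5] = g$misunderstandin
  sorted[6] = ing$misunderstand
  sorted[7] = isunderstanding$m
  sorted[8] = misunderstanding$
  sorted[9] = nderstanding$misu
  sorted[10] = nding$misundersta
  sorted[11] = ng$misunderstandi
  sorted[12] = rstanding$misunde
  sorted[13] = standing$misunder
  sorted[14] = sunderstanding$mi
  sorted[15] = tanding$misunders
  sorted[16] = understanding$mis
sorted[13] = standing$misunder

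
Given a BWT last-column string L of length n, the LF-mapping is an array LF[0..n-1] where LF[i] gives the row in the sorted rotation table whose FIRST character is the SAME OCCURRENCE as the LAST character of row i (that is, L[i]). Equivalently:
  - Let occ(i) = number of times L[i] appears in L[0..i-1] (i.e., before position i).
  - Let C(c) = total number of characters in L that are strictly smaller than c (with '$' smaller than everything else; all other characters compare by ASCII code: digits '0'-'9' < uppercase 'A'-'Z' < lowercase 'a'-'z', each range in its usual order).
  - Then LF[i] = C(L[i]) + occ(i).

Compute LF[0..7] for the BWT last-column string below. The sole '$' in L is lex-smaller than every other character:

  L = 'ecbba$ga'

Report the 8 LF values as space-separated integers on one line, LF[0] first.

Answer: 6 5 3 4 1 0 7 2

Derivation:
Char counts: '$':1, 'a':2, 'b':2, 'c':1, 'e':1, 'g':1
C (first-col start): C('$')=0, C('a')=1, C('b')=3, C('c')=5, C('e')=6, C('g')=7
L[0]='e': occ=0, LF[0]=C('e')+0=6+0=6
L[1]='c': occ=0, LF[1]=C('c')+0=5+0=5
L[2]='b': occ=0, LF[2]=C('b')+0=3+0=3
L[3]='b': occ=1, LF[3]=C('b')+1=3+1=4
L[4]='a': occ=0, LF[4]=C('a')+0=1+0=1
L[5]='$': occ=0, LF[5]=C('$')+0=0+0=0
L[6]='g': occ=0, LF[6]=C('g')+0=7+0=7
L[7]='a': occ=1, LF[7]=C('a')+1=1+1=2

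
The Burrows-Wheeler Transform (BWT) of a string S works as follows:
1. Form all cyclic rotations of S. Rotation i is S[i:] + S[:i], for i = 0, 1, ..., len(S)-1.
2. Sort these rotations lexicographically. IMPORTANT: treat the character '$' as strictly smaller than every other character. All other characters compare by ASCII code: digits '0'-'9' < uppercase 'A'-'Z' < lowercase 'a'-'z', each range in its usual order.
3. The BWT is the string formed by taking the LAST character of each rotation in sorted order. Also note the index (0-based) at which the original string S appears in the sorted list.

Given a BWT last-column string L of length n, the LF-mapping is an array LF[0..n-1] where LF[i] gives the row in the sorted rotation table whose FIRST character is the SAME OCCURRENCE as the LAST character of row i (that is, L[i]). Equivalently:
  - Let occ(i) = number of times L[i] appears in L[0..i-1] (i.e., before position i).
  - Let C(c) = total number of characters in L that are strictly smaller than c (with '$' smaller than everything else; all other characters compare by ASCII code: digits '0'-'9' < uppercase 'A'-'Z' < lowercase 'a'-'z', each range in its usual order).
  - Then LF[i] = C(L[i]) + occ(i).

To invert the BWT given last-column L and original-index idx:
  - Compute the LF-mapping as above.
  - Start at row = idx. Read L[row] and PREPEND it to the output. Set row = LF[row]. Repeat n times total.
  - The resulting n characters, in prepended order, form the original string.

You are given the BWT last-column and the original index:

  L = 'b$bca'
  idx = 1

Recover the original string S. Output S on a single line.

Answer: acbb$

Derivation:
LF mapping: 2 0 3 4 1
Walk LF starting at row 1, prepending L[row]:
  step 1: row=1, L[1]='$', prepend. Next row=LF[1]=0
  step 2: row=0, L[0]='b', prepend. Next row=LF[0]=2
  step 3: row=2, L[2]='b', prepend. Next row=LF[2]=3
  step 4: row=3, L[3]='c', prepend. Next row=LF[3]=4
  step 5: row=4, L[4]='a', prepend. Next row=LF[4]=1
Reversed output: acbb$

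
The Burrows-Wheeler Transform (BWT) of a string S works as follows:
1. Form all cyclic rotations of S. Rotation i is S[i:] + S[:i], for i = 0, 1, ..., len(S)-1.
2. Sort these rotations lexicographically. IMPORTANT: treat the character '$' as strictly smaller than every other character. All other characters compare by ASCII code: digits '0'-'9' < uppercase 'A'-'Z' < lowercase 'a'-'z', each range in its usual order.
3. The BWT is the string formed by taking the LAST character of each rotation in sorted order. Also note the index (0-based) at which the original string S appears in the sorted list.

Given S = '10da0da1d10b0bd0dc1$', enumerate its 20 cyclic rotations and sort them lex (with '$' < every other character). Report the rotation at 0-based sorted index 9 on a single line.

All 20 rotations (rotation i = S[i:]+S[:i]):
  rot[0] = 10da0da1d10b0bd0dc1$
  rot[1] = 0da0da1d10b0bd0dc1$1
  rot[2] = da0da1d10b0bd0dc1$10
  rot[3] = a0da1d10b0bd0dc1$10d
  rot[4] = 0da1d10b0bd0dc1$10da
  rot[5] = da1d10b0bd0dc1$10da0
  rot[6] = a1d10b0bd0dc1$10da0d
  rot[7] = 1d10b0bd0dc1$10da0da
  rot[8] = d10b0bd0dc1$10da0da1
  rot[9] = 10b0bd0dc1$10da0da1d
  rot[10] = 0b0bd0dc1$10da0da1d1
  rot[11] = b0bd0dc1$10da0da1d10
  rot[12] = 0bd0dc1$10da0da1d10b
  rot[13] = bd0dc1$10da0da1d10b0
  rot[14] = d0dc1$10da0da1d10b0b
  rot[15] = 0dc1$10da0da1d10b0bd
  rot[16] = dc1$10da0da1d10b0bd0
  rot[17] = c1$10da0da1d10b0bd0d
  rot[18] = 1$10da0da1d10b0bd0dc
  rot[19] = $10da0da1d10b0bd0dc1
Sorted (with $ < everything):
  sorted[0] = $10da0da1d10b0bd0dc1
  sorted[1] = 0b0bd0dc1$10da0da1d1
  sorted[2] = 0bd0dc1$10da0da1d10b
  sorted[3] = 0da0da1d10b0bd0dc1$1
  sorted[4] = 0da1d10b0bd0dc1$10da
  sorted[5] = 0dc1$10da0da1d10b0bd
  sorted[6] = 1$10da0da1d10b0bd0dc
  sorted[7] = 10b0bd0dc1$10da0da1d
  sorted[8] = 10da0da1d10b0bd0dc1$
  sorted[9] = 1d10b0bd0dc1$10da0da
  sorted[10] = a0da1d10b0bd0dc1$10d
  sorted[11] = a1d10b0bd0dc1$10da0d
  sorted[12] = b0bd0dc1$10da0da1d10
  sorted[13] = bd0dc1$10da0da1d10b0
  sorted[14] = c1$10da0da1d10b0bd0d
  sorted[15] = d0dc1$10da0da1d10b0b
  sorted[16] = d10b0bd0dc1$10da0da1
  sorted[17] = da0da1d10b0bd0dc1$10
  sorted[18] = da1d10b0bd0dc1$10da0
  sorted[19] = dc1$10da0da1d10b0bd0
sorted[9] = 1d10b0bd0dc1$10da0da

Answer: 1d10b0bd0dc1$10da0da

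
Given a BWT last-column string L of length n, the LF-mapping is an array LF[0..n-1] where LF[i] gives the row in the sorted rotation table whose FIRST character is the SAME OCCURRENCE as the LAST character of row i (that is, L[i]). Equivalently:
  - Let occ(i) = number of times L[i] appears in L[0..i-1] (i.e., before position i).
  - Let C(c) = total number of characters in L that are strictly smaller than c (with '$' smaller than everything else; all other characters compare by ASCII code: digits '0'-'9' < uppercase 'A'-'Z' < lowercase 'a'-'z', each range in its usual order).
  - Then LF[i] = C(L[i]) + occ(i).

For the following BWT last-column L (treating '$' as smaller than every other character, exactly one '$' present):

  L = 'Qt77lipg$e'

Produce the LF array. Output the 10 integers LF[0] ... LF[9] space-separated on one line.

Answer: 3 9 1 2 7 6 8 5 0 4

Derivation:
Char counts: '$':1, '7':2, 'Q':1, 'e':1, 'g':1, 'i':1, 'l':1, 'p':1, 't':1
C (first-col start): C('$')=0, C('7')=1, C('Q')=3, C('e')=4, C('g')=5, C('i')=6, C('l')=7, C('p')=8, C('t')=9
L[0]='Q': occ=0, LF[0]=C('Q')+0=3+0=3
L[1]='t': occ=0, LF[1]=C('t')+0=9+0=9
L[2]='7': occ=0, LF[2]=C('7')+0=1+0=1
L[3]='7': occ=1, LF[3]=C('7')+1=1+1=2
L[4]='l': occ=0, LF[4]=C('l')+0=7+0=7
L[5]='i': occ=0, LF[5]=C('i')+0=6+0=6
L[6]='p': occ=0, LF[6]=C('p')+0=8+0=8
L[7]='g': occ=0, LF[7]=C('g')+0=5+0=5
L[8]='$': occ=0, LF[8]=C('$')+0=0+0=0
L[9]='e': occ=0, LF[9]=C('e')+0=4+0=4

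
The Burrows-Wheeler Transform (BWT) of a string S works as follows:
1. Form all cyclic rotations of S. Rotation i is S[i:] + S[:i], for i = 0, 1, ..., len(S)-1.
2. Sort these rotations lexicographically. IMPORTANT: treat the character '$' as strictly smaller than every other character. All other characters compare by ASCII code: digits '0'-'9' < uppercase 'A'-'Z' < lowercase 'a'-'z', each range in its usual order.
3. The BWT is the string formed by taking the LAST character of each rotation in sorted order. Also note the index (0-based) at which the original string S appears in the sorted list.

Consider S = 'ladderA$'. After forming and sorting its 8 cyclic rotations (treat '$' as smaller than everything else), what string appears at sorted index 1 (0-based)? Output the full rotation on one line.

Answer: A$ladder

Derivation:
All 8 rotations (rotation i = S[i:]+S[:i]):
  rot[0] = ladderA$
  rot[1] = adderA$l
  rot[2] = dderA$la
  rot[3] = derA$lad
  rot[4] = erA$ladd
  rot[5] = rA$ladde
  rot[6] = A$ladder
  rot[7] = $ladderA
Sorted (with $ < everything):
  sorted[0] = $ladderA
  sorted[1] = A$ladder
  sorted[2] = adderA$l
  sorted[3] = dderA$la
  sorted[4] = derA$lad
  sorted[5] = erA$ladd
  sorted[6] = ladderA$
  sorted[7] = rA$ladde
sorted[1] = A$ladder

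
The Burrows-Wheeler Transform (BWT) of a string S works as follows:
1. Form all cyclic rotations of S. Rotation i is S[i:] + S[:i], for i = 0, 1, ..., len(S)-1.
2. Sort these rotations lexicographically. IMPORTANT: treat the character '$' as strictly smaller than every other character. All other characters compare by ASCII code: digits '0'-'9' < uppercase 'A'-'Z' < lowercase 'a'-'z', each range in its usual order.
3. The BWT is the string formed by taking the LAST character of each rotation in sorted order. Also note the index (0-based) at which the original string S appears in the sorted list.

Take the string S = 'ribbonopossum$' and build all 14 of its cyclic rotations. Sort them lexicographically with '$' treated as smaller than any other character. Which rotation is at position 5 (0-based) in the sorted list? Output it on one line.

Answer: nopossum$ribbo

Derivation:
All 14 rotations (rotation i = S[i:]+S[:i]):
  rot[0] = ribbonopossum$
  rot[1] = ibbonopossum$r
  rot[2] = bbonopossum$ri
  rot[3] = bonopossum$rib
  rot[4] = onopossum$ribb
  rot[5] = nopossum$ribbo
  rot[6] = opossum$ribbon
  rot[7] = possum$ribbono
  rot[8] = ossum$ribbonop
  rot[9] = ssum$ribbonopo
  rot[10] = sum$ribbonopos
  rot[11] = um$ribbonoposs
  rot[12] = m$ribbonopossu
  rot[13] = $ribbonopossum
Sorted (with $ < everything):
  sorted[0] = $ribbonopossum
  sorted[1] = bbonopossum$ri
  sorted[2] = bonopossum$rib
  sorted[3] = ibbonopossum$r
  sorted[4] = m$ribbonopossu
  sorted[5] = nopossum$ribbo
  sorted[6] = onopossum$ribb
  sorted[7] = opossum$ribbon
  sorted[8] = ossum$ribbonop
  sorted[9] = possum$ribbono
  sorted[10] = ribbonopossum$
  sorted[11] = ssum$ribbonopo
  sorted[12] = sum$ribbonopos
  sorted[13] = um$ribbonoposs
sorted[5] = nopossum$ribbo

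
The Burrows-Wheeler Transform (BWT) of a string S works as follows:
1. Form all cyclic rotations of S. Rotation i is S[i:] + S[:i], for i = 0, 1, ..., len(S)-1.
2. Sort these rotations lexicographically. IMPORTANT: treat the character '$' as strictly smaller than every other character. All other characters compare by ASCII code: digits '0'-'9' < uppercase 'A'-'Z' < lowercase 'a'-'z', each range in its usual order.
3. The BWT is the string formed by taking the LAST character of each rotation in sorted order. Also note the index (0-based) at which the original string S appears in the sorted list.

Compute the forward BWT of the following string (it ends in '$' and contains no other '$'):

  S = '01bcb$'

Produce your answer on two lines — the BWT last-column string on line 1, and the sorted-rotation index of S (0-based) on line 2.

All 6 rotations (rotation i = S[i:]+S[:i]):
  rot[0] = 01bcb$
  rot[1] = 1bcb$0
  rot[2] = bcb$01
  rot[3] = cb$01b
  rot[4] = b$01bc
  rot[5] = $01bcb
Sorted (with $ < everything):
  sorted[0] = $01bcb  (last char: 'b')
  sorted[1] = 01bcb$  (last char: '$')
  sorted[2] = 1bcb$0  (last char: '0')
  sorted[3] = b$01bc  (last char: 'c')
  sorted[4] = bcb$01  (last char: '1')
  sorted[5] = cb$01b  (last char: 'b')
Last column: b$0c1b
Original string S is at sorted index 1

Answer: b$0c1b
1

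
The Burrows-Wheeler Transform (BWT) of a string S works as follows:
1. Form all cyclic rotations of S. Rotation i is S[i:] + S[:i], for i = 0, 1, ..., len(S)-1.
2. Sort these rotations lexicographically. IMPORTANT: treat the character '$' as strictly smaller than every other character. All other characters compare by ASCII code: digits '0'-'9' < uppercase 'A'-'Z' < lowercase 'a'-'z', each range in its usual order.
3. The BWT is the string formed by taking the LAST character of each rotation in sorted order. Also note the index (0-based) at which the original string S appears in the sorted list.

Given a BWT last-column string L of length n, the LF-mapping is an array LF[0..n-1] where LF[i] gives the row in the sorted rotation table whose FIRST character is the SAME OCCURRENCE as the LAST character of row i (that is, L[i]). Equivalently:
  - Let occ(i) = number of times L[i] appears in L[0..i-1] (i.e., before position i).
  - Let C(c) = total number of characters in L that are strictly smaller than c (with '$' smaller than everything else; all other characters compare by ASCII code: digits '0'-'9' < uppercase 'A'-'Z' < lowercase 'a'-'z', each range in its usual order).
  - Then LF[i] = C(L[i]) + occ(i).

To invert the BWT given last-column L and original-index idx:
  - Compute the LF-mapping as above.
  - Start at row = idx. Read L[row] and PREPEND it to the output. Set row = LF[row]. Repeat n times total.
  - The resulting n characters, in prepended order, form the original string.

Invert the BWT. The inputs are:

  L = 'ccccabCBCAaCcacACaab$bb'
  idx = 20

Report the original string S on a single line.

LF mapping: 17 18 19 20 8 13 4 3 5 1 9 6 21 10 22 2 7 11 12 14 0 15 16
Walk LF starting at row 20, prepending L[row]:
  step 1: row=20, L[20]='$', prepend. Next row=LF[20]=0
  step 2: row=0, L[0]='c', prepend. Next row=LF[0]=17
  step 3: row=17, L[17]='a', prepend. Next row=LF[17]=11
  step 4: row=11, L[11]='C', prepend. Next row=LF[11]=6
  step 5: row=6, L[6]='C', prepend. Next row=LF[6]=4
  step 6: row=4, L[4]='a', prepend. Next row=LF[4]=8
  step 7: row=8, L[8]='C', prepend. Next row=LF[8]=5
  step 8: row=5, L[5]='b', prepend. Next row=LF[5]=13
  step 9: row=13, L[13]='a', prepend. Next row=LF[13]=10
  step 10: row=10, L[10]='a', prepend. Next row=LF[10]=9
  step 11: row=9, L[9]='A', prepend. Next row=LF[9]=1
  step 12: row=1, L[1]='c', prepend. Next row=LF[1]=18
  step 13: row=18, L[18]='a', prepend. Next row=LF[18]=12
  step 14: row=12, L[12]='c', prepend. Next row=LF[12]=21
  step 15: row=21, L[21]='b', prepend. Next row=LF[21]=15
  step 16: row=15, L[15]='A', prepend. Next row=LF[15]=2
  step 17: row=2, L[2]='c', prepend. Next row=LF[2]=19
  step 18: row=19, L[19]='b', prepend. Next row=LF[19]=14
  step 19: row=14, L[14]='c', prepend. Next row=LF[14]=22
  step 20: row=22, L[22]='b', prepend. Next row=LF[22]=16
  step 21: row=16, L[16]='C', prepend. Next row=LF[16]=7
  step 22: row=7, L[7]='B', prepend. Next row=LF[7]=3
  step 23: row=3, L[3]='c', prepend. Next row=LF[3]=20
Reversed output: cBCbcbcAbcacAaabCaCCac$

Answer: cBCbcbcAbcacAaabCaCCac$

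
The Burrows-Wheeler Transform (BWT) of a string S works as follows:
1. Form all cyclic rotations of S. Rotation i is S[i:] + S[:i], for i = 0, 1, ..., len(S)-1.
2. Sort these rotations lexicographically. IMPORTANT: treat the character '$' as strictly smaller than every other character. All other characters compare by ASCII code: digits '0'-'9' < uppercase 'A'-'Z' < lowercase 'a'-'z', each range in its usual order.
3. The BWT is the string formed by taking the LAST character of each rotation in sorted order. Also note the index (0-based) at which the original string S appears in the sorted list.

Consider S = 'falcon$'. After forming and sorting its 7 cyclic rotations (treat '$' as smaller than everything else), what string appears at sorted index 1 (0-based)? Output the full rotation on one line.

All 7 rotations (rotation i = S[i:]+S[:i]):
  rot[0] = falcon$
  rot[1] = alcon$f
  rot[2] = lcon$fa
  rot[3] = con$fal
  rot[4] = on$falc
  rot[5] = n$falco
  rot[6] = $falcon
Sorted (with $ < everything):
  sorted[0] = $falcon
  sorted[1] = alcon$f
  sorted[2] = con$fal
  sorted[3] = falcon$
  sorted[4] = lcon$fa
  sorted[5] = n$falco
  sorted[6] = on$falc
sorted[1] = alcon$f

Answer: alcon$f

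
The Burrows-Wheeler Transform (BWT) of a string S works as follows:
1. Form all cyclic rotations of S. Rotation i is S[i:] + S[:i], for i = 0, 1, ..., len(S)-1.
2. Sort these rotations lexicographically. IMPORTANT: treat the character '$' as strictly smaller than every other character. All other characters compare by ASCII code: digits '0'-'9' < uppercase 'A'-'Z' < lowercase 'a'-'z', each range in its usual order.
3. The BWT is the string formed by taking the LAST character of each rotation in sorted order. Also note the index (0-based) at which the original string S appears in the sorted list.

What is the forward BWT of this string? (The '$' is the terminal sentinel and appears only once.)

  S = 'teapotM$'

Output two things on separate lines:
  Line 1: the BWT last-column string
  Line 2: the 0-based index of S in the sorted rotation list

All 8 rotations (rotation i = S[i:]+S[:i]):
  rot[0] = teapotM$
  rot[1] = eapotM$t
  rot[2] = apotM$te
  rot[3] = potM$tea
  rot[4] = otM$teap
  rot[5] = tM$teapo
  rot[6] = M$teapot
  rot[7] = $teapotM
Sorted (with $ < everything):
  sorted[0] = $teapotM  (last char: 'M')
  sorted[1] = M$teapot  (last char: 't')
  sorted[2] = apotM$te  (last char: 'e')
  sorted[3] = eapotM$t  (last char: 't')
  sorted[4] = otM$teap  (last char: 'p')
  sorted[5] = potM$tea  (last char: 'a')
  sorted[6] = tM$teapo  (last char: 'o')
  sorted[7] = teapotM$  (last char: '$')
Last column: Mtetpao$
Original string S is at sorted index 7

Answer: Mtetpao$
7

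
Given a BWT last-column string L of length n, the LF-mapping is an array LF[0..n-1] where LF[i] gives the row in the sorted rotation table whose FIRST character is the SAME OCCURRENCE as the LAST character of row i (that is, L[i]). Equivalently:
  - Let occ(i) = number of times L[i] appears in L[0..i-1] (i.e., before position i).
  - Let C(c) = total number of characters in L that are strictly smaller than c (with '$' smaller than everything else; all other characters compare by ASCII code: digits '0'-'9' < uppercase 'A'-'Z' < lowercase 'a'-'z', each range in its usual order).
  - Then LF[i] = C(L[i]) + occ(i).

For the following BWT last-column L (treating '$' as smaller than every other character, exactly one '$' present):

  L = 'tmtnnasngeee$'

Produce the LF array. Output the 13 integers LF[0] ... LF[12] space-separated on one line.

Answer: 11 6 12 7 8 1 10 9 5 2 3 4 0

Derivation:
Char counts: '$':1, 'a':1, 'e':3, 'g':1, 'm':1, 'n':3, 's':1, 't':2
C (first-col start): C('$')=0, C('a')=1, C('e')=2, C('g')=5, C('m')=6, C('n')=7, C('s')=10, C('t')=11
L[0]='t': occ=0, LF[0]=C('t')+0=11+0=11
L[1]='m': occ=0, LF[1]=C('m')+0=6+0=6
L[2]='t': occ=1, LF[2]=C('t')+1=11+1=12
L[3]='n': occ=0, LF[3]=C('n')+0=7+0=7
L[4]='n': occ=1, LF[4]=C('n')+1=7+1=8
L[5]='a': occ=0, LF[5]=C('a')+0=1+0=1
L[6]='s': occ=0, LF[6]=C('s')+0=10+0=10
L[7]='n': occ=2, LF[7]=C('n')+2=7+2=9
L[8]='g': occ=0, LF[8]=C('g')+0=5+0=5
L[9]='e': occ=0, LF[9]=C('e')+0=2+0=2
L[10]='e': occ=1, LF[10]=C('e')+1=2+1=3
L[11]='e': occ=2, LF[11]=C('e')+2=2+2=4
L[12]='$': occ=0, LF[12]=C('$')+0=0+0=0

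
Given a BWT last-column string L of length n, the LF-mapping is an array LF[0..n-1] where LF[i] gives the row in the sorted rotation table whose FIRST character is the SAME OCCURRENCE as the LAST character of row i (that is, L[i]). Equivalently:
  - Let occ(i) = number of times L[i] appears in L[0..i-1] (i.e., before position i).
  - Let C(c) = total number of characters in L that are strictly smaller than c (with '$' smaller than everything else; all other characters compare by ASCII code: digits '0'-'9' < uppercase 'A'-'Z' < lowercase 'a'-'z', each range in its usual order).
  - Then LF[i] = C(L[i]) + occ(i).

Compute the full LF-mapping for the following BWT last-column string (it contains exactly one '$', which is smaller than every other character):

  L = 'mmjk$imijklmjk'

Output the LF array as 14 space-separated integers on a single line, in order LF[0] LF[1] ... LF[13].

Answer: 10 11 3 6 0 1 12 2 4 7 9 13 5 8

Derivation:
Char counts: '$':1, 'i':2, 'j':3, 'k':3, 'l':1, 'm':4
C (first-col start): C('$')=0, C('i')=1, C('j')=3, C('k')=6, C('l')=9, C('m')=10
L[0]='m': occ=0, LF[0]=C('m')+0=10+0=10
L[1]='m': occ=1, LF[1]=C('m')+1=10+1=11
L[2]='j': occ=0, LF[2]=C('j')+0=3+0=3
L[3]='k': occ=0, LF[3]=C('k')+0=6+0=6
L[4]='$': occ=0, LF[4]=C('$')+0=0+0=0
L[5]='i': occ=0, LF[5]=C('i')+0=1+0=1
L[6]='m': occ=2, LF[6]=C('m')+2=10+2=12
L[7]='i': occ=1, LF[7]=C('i')+1=1+1=2
L[8]='j': occ=1, LF[8]=C('j')+1=3+1=4
L[9]='k': occ=1, LF[9]=C('k')+1=6+1=7
L[10]='l': occ=0, LF[10]=C('l')+0=9+0=9
L[11]='m': occ=3, LF[11]=C('m')+3=10+3=13
L[12]='j': occ=2, LF[12]=C('j')+2=3+2=5
L[13]='k': occ=2, LF[13]=C('k')+2=6+2=8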